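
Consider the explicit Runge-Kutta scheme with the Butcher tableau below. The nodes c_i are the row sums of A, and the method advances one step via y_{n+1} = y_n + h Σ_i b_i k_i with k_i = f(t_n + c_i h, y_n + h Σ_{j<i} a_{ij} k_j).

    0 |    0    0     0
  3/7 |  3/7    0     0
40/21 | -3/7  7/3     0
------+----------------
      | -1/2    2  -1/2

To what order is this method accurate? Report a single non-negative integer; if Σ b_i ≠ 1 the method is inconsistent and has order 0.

b = (-1/2, 2, -1/2)
c = (0, 3/7, 40/21)
Ac = (0, 0, 1)
Σ b_i: (-1/2)·1 + 2·1 + (-1/2)·1 = 1 ✓
b·c: 2·3/7 + (-1/2)·40/21 = -2/21 ≠ 1/2 ⇒ order 1.

1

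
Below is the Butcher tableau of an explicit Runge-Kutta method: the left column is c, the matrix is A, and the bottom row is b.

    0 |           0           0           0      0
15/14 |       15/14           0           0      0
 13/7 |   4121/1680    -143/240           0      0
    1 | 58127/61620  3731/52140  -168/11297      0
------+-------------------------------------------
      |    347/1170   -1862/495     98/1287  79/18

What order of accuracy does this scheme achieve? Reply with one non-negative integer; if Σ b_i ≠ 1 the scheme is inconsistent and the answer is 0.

b = (347/1170, -1862/495, 98/1287, 79/18)
c = (0, 15/14, 13/7, 1)
Ac = (0, 0, -143/224, 31/632)
Σ b_i: 347/1170·1 + (-1862/495)·1 + 98/1287·1 + 79/18·1 = 1 ✓
b·c: (-1862/495)·15/14 + 98/1287·13/7 + 79/18·1 = 1/2 ✓
b·c²: (-1862/495)·225/196 + 98/1287·169/49 + 79/18·1 = 1/3 ✓
b·Ac: 98/1287·(-143/224) + 79/18·31/632 = 1/6 ✓
b·c³: (-1862/495)·3375/2744 + 98/1287·2197/343 + 79/18·1 = 1/4 ✓
b·(c∘Ac): 98/1287·(-1859/1568) + 79/18·31/632 = 1/8 ✓
b·Ac²: 98/1287·(-2145/3136) + 79/18·39/1264 = 1/12 ✓
b·A²c: 79/18·3/316 = 1/24 ✓; 4 stages ⇒ order 4.

4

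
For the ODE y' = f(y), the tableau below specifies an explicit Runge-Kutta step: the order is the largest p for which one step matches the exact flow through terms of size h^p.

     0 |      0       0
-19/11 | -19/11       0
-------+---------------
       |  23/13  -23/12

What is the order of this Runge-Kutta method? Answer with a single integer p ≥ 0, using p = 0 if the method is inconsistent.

b = (23/13, -23/12)
c = (0, -19/11)
Σ b_i: 23/13·1 + (-23/12)·1 = -23/156 ≠ 1 ⇒ order 0.

0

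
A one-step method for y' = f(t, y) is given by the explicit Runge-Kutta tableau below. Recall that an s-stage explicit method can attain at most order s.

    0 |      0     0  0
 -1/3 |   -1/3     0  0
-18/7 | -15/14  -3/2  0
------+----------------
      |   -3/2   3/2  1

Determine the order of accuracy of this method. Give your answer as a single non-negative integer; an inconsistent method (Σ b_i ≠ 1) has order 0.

b = (-3/2, 3/2, 1)
c = (0, -1/3, -18/7)
Ac = (0, 0, 1/2)
Σ b_i: (-3/2)·1 + 3/2·1 + 1·1 = 1 ✓
b·c: 3/2·(-1/3) + 1·(-18/7) = -43/14 ≠ 1/2 ⇒ order 1.

1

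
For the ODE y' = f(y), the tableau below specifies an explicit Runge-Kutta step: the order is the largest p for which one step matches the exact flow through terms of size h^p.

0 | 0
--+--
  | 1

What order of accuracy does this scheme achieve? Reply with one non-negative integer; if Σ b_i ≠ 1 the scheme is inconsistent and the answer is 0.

b = (1)
c = (0)
Σ b_i: 1·1 = 1 ✓; 1 stage ⇒ order 1.

1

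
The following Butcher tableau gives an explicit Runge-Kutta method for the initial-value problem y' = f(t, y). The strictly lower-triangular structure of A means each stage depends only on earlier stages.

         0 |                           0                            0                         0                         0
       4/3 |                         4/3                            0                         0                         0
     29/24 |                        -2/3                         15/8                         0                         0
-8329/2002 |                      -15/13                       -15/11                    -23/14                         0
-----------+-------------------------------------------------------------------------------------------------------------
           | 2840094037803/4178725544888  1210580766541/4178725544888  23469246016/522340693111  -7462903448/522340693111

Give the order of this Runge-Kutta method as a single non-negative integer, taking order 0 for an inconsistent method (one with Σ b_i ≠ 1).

3

b = (2840094037803/4178725544888, 1210580766541/4178725544888, 23469246016/522340693111, -7462903448/522340693111)
c = (0, 4/3, 29/24, -8329/2002)
Ac = (0, 0, 5/2, -14057/3696)
Σ b_i: 2840094037803/4178725544888·1 + 1210580766541/4178725544888·1 + 23469246016/522340693111·1 + (-7462903448/522340693111)·1 = 1 ✓
b·c: 1210580766541/4178725544888·4/3 + 23469246016/522340693111·29/24 + (-7462903448/522340693111)·(-8329/2002) = 1/2 ✓
b·c²: 1210580766541/4178725544888·16/9 + 23469246016/522340693111·841/576 + (-7462903448/522340693111)·69372241/4008004 = 1/3 ✓
b·Ac: 23469246016/522340693111·5/2 + (-7462903448/522340693111)·(-14057/3696) = 1/6 ✓
b·c³: 1210580766541/4178725544888·64/27 + 23469246016/522340693111·24389/13824 + (-7462903448/522340693111)·(-577801395289/8024024008) = 9652416928472729/5378019776270856 ≠ 1/4 ⇒ order 3.
b·(c∘Ac): 23469246016/522340693111·145/48 + (-7462903448/522340693111)·117080753/7399392 = -566268185479/6268088317332 ≠ 1/8
b·Ac²: 23469246016/522340693111·10/3 + (-7462903448/522340693111)·(-427813/88704) = 16448236647419/75217059807984 ≠ 1/12
b·A²c: (-7462903448/522340693111)·(-115/28) = 30651210590/522340693111 ≠ 1/24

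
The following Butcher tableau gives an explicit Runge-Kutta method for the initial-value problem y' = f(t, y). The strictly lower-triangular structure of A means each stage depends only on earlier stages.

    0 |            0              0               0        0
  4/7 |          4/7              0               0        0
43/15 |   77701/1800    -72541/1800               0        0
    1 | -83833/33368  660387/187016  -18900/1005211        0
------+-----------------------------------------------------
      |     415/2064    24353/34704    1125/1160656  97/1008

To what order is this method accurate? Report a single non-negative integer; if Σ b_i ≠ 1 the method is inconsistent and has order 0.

4

b = (415/2064, 24353/34704, 1125/1160656, 97/1008)
c = (0, 4/7, 43/15, 1)
Ac = (0, 0, -10363/450, 381/194)
Σ b_i: 415/2064·1 + 24353/34704·1 + 1125/1160656·1 + 97/1008·1 = 1 ✓
b·c: 24353/34704·4/7 + 1125/1160656·43/15 + 97/1008·1 = 1/2 ✓
b·c²: 24353/34704·16/49 + 1125/1160656·1849/225 + 97/1008·1 = 1/3 ✓
b·Ac: 1125/1160656·(-10363/450) + 97/1008·381/194 = 1/6 ✓
b·c³: 24353/34704·64/343 + 1125/1160656·79507/3375 + 97/1008·1 = 1/4 ✓
b·(c∘Ac): 1125/1160656·(-445609/6750) + 97/1008·381/194 = 1/8 ✓
b·Ac²: 1125/1160656·(-20726/1575) + 97/1008·678/679 = 1/12 ✓
b·A²c: 97/1008·42/97 = 1/24 ✓; 4 stages ⇒ order 4.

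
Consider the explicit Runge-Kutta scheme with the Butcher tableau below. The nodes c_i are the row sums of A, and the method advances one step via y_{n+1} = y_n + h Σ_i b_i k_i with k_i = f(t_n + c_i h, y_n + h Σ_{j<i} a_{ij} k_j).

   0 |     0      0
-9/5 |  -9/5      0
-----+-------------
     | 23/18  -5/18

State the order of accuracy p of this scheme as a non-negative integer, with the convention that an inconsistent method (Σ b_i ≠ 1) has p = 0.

2

b = (23/18, -5/18)
c = (0, -9/5)
Σ b_i: 23/18·1 + (-5/18)·1 = 1 ✓
b·c: (-5/18)·(-9/5) = 1/2 ✓; 2 stages ⇒ order 2.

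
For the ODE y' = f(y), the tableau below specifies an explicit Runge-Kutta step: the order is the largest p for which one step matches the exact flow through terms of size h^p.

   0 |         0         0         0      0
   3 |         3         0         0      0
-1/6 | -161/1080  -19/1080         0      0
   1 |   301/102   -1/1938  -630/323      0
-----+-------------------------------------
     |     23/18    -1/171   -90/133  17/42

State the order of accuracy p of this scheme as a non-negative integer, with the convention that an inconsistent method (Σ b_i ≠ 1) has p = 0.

4

b = (23/18, -1/171, -90/133, 17/42)
c = (0, 3, -1/6, 1)
Ac = (0, 0, -19/360, 11/34)
Σ b_i: 23/18·1 + (-1/171)·1 + (-90/133)·1 + 17/42·1 = 1 ✓
b·c: (-1/171)·3 + (-90/133)·(-1/6) + 17/42·1 = 1/2 ✓
b·c²: (-1/171)·9 + (-90/133)·1/36 + 17/42·1 = 1/3 ✓
b·Ac: (-90/133)·(-19/360) + 17/42·11/34 = 1/6 ✓
b·c³: (-1/171)·27 + (-90/133)·(-1/216) + 17/42·1 = 1/4 ✓
b·(c∘Ac): (-90/133)·19/2160 + 17/42·11/34 = 1/8 ✓
b·Ac²: (-90/133)·(-19/120) + 17/42·(-1/17) = 1/12 ✓
b·A²c: 17/42·7/68 = 1/24 ✓; 4 stages ⇒ order 4.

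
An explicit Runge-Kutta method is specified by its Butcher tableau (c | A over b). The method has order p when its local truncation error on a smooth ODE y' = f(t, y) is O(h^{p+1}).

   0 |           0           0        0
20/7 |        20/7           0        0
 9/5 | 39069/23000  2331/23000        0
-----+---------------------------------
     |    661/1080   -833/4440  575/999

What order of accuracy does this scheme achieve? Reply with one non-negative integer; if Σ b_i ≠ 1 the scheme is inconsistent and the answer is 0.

3

b = (661/1080, -833/4440, 575/999)
c = (0, 20/7, 9/5)
Ac = (0, 0, 333/1150)
Σ b_i: 661/1080·1 + (-833/4440)·1 + 575/999·1 = 1 ✓
b·c: (-833/4440)·20/7 + 575/999·9/5 = 1/2 ✓
b·c²: (-833/4440)·400/49 + 575/999·81/25 = 1/3 ✓
b·Ac: 575/999·333/1150 = 1/6 ✓; 3 stages ⇒ order 3.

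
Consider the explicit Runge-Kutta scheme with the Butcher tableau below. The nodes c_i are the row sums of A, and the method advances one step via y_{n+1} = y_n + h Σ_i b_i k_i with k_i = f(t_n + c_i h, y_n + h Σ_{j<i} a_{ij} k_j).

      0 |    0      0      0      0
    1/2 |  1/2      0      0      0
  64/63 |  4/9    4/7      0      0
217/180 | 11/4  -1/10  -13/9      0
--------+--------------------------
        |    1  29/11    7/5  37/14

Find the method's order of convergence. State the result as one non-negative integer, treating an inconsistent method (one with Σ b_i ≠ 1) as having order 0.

0

b = (1, 29/11, 7/5, 37/14)
c = (0, 1/2, 64/63, 217/180)
Ac = (0, 0, 2/7, -17207/11340)
Σ b_i: 1·1 + 29/11·1 + 7/5·1 + 37/14·1 = 5913/770 ≠ 1 ⇒ order 0.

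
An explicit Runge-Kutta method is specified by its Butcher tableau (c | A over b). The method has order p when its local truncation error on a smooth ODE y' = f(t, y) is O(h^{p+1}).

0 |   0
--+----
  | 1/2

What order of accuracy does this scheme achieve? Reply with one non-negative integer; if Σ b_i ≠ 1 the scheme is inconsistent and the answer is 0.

0

b = (1/2)
c = (0)
Σ b_i: 1/2·1 = 1/2 ≠ 1 ⇒ order 0.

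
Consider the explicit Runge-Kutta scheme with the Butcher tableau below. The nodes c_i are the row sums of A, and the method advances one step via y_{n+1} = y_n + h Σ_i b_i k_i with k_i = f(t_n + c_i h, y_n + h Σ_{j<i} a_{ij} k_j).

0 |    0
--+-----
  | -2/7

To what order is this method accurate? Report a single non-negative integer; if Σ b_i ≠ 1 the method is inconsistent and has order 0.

b = (-2/7)
c = (0)
Σ b_i: (-2/7)·1 = -2/7 ≠ 1 ⇒ order 0.

0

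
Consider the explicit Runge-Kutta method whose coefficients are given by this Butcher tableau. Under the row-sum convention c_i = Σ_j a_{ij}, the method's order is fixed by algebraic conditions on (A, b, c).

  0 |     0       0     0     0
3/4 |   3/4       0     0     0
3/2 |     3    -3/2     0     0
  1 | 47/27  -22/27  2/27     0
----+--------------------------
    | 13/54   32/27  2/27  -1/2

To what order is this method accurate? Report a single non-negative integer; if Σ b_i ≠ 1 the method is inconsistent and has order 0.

4

b = (13/54, 32/27, 2/27, -1/2)
c = (0, 3/4, 3/2, 1)
Ac = (0, 0, -9/8, -1/2)
Σ b_i: 13/54·1 + 32/27·1 + 2/27·1 + (-1/2)·1 = 1 ✓
b·c: 32/27·3/4 + 2/27·3/2 + (-1/2)·1 = 1/2 ✓
b·c²: 32/27·9/16 + 2/27·9/4 + (-1/2)·1 = 1/3 ✓
b·Ac: 2/27·(-9/8) + (-1/2)·(-1/2) = 1/6 ✓
b·c³: 32/27·27/64 + 2/27·27/8 + (-1/2)·1 = 1/4 ✓
b·(c∘Ac): 2/27·(-27/16) + (-1/2)·(-1/2) = 1/8 ✓
b·Ac²: 2/27·(-27/32) + (-1/2)·(-7/24) = 1/12 ✓
b·A²c: (-1/2)·(-1/12) = 1/24 ✓; 4 stages ⇒ order 4.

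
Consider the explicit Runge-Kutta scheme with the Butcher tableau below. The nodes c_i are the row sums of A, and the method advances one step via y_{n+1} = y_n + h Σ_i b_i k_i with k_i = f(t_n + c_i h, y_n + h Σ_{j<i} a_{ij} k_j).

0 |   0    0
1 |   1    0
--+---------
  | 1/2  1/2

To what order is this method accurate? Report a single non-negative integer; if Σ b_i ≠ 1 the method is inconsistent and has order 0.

2

b = (1/2, 1/2)
c = (0, 1)
Σ b_i: 1/2·1 + 1/2·1 = 1 ✓
b·c: 1/2·1 = 1/2 ✓; 2 stages ⇒ order 2.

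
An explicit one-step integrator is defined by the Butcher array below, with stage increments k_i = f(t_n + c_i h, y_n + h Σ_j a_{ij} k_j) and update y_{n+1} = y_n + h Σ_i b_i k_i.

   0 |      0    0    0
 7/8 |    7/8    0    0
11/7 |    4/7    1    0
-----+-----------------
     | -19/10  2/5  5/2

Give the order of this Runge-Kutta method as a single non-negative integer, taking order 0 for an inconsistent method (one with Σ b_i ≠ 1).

1

b = (-19/10, 2/5, 5/2)
c = (0, 7/8, 11/7)
Ac = (0, 0, 7/8)
Σ b_i: (-19/10)·1 + 2/5·1 + 5/2·1 = 1 ✓
b·c: 2/5·7/8 + 5/2·11/7 = 599/140 ≠ 1/2 ⇒ order 1.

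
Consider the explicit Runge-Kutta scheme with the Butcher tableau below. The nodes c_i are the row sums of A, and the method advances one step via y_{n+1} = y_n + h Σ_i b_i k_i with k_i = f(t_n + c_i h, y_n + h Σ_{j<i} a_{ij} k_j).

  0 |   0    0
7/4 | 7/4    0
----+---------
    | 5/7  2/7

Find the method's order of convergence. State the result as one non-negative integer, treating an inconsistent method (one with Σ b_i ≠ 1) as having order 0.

2

b = (5/7, 2/7)
c = (0, 7/4)
Σ b_i: 5/7·1 + 2/7·1 = 1 ✓
b·c: 2/7·7/4 = 1/2 ✓; 2 stages ⇒ order 2.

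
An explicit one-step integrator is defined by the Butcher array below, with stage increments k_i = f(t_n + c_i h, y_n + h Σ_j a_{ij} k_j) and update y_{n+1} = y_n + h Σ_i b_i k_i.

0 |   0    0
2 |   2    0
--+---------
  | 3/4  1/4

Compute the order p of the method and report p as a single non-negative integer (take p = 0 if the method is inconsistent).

b = (3/4, 1/4)
c = (0, 2)
Σ b_i: 3/4·1 + 1/4·1 = 1 ✓
b·c: 1/4·2 = 1/2 ✓; 2 stages ⇒ order 2.

2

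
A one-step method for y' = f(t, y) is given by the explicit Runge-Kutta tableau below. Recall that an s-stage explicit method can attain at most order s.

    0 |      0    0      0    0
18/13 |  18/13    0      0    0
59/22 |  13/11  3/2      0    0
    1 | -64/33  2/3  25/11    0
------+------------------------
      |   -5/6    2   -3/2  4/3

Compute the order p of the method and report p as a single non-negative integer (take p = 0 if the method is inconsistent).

1

b = (-5/6, 2, -3/2, 4/3)
c = (0, 18/13, 59/22, 1)
Ac = (0, 0, 27/13, 22079/3146)
Σ b_i: (-5/6)·1 + 2·1 + (-3/2)·1 + 4/3·1 = 1 ✓
b·c: 2·18/13 + (-3/2)·59/22 + 4/3·1 = 137/1716 ≠ 1/2 ⇒ order 1.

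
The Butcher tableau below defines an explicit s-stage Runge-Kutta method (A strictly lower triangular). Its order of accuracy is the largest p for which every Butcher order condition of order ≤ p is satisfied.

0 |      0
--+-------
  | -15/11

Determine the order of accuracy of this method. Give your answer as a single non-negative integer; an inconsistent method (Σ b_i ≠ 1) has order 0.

b = (-15/11)
c = (0)
Σ b_i: (-15/11)·1 = -15/11 ≠ 1 ⇒ order 0.

0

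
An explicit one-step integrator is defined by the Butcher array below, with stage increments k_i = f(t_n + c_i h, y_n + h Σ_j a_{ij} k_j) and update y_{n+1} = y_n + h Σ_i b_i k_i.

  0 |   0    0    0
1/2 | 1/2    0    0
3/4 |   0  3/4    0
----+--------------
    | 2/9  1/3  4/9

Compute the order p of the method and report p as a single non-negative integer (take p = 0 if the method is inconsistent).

b = (2/9, 1/3, 4/9)
c = (0, 1/2, 3/4)
Ac = (0, 0, 3/8)
Σ b_i: 2/9·1 + 1/3·1 + 4/9·1 = 1 ✓
b·c: 1/3·1/2 + 4/9·3/4 = 1/2 ✓
b·c²: 1/3·1/4 + 4/9·9/16 = 1/3 ✓
b·Ac: 4/9·3/8 = 1/6 ✓; 3 stages ⇒ order 3.

3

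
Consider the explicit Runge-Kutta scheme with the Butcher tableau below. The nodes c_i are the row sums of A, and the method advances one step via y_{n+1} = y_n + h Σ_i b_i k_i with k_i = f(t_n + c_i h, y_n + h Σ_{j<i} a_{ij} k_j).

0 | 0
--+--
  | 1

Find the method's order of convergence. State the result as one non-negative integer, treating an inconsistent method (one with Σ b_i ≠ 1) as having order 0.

b = (1)
c = (0)
Σ b_i: 1·1 = 1 ✓; 1 stage ⇒ order 1.

1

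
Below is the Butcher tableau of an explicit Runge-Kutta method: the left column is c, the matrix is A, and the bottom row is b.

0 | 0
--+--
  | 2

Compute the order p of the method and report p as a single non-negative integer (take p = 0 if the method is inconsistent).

0

b = (2)
c = (0)
Σ b_i: 2·1 = 2 ≠ 1 ⇒ order 0.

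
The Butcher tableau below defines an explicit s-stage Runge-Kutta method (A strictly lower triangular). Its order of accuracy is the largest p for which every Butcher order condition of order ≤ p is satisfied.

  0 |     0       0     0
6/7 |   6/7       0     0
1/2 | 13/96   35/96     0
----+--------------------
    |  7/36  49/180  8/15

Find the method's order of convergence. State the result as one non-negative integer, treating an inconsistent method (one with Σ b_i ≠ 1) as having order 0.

b = (7/36, 49/180, 8/15)
c = (0, 6/7, 1/2)
Ac = (0, 0, 5/16)
Σ b_i: 7/36·1 + 49/180·1 + 8/15·1 = 1 ✓
b·c: 49/180·6/7 + 8/15·1/2 = 1/2 ✓
b·c²: 49/180·36/49 + 8/15·1/4 = 1/3 ✓
b·Ac: 8/15·5/16 = 1/6 ✓; 3 stages ⇒ order 3.

3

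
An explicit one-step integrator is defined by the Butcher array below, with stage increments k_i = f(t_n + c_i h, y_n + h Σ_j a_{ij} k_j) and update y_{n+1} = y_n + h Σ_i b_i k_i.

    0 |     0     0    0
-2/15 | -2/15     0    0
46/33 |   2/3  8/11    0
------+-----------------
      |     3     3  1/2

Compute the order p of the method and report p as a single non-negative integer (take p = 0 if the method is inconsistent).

b = (3, 3, 1/2)
c = (0, -2/15, 46/33)
Ac = (0, 0, -16/165)
Σ b_i: 3·1 + 3·1 + 1/2·1 = 13/2 ≠ 1 ⇒ order 0.

0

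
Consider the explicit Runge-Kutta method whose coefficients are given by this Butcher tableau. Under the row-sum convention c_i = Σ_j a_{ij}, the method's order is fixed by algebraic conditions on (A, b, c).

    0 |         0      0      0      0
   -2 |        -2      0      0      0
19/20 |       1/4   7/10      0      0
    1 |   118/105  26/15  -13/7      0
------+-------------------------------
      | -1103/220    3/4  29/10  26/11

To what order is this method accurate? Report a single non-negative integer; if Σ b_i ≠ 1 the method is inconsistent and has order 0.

b = (-1103/220, 3/4, 29/10, 26/11)
c = (0, -2, 19/20, 1)
Ac = (0, 0, -7/5, -2197/420)
Σ b_i: (-1103/220)·1 + 3/4·1 + 29/10·1 + 26/11·1 = 1 ✓
b·c: 3/4·(-2) + 29/10·19/20 + 26/11·1 = 7961/2200 ≠ 1/2 ⇒ order 1.

1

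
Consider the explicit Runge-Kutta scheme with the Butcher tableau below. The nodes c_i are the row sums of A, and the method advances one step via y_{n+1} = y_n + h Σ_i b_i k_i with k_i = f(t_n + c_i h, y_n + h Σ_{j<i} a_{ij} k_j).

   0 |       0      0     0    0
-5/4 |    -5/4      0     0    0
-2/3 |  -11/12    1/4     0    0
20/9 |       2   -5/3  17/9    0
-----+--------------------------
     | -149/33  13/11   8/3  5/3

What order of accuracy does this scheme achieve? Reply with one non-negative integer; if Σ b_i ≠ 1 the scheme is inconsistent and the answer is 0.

1

b = (-149/33, 13/11, 8/3, 5/3)
c = (0, -5/4, -2/3, 20/9)
Ac = (0, 0, -5/16, 89/108)
Σ b_i: (-149/33)·1 + 13/11·1 + 8/3·1 + 5/3·1 = 1 ✓
b·c: 13/11·(-5/4) + 8/3·(-2/3) + 5/3·20/9 = 533/1188 ≠ 1/2 ⇒ order 1.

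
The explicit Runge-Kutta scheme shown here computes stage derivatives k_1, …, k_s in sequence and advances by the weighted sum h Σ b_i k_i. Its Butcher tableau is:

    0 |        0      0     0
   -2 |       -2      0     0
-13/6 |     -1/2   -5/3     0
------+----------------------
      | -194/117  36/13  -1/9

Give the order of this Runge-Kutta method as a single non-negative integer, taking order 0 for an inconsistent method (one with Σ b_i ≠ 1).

1

b = (-194/117, 36/13, -1/9)
c = (0, -2, -13/6)
Ac = (0, 0, 10/3)
Σ b_i: (-194/117)·1 + 36/13·1 + (-1/9)·1 = 1 ✓
b·c: 36/13·(-2) + (-1/9)·(-13/6) = -3719/702 ≠ 1/2 ⇒ order 1.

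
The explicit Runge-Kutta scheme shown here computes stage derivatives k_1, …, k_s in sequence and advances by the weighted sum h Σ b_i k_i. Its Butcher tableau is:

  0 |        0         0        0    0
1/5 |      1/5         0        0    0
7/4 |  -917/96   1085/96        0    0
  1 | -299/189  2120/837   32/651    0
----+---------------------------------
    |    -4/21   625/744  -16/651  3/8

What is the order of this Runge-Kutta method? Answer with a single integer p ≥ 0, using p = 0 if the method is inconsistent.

4

b = (-4/21, 625/744, -16/651, 3/8)
c = (0, 1/5, 7/4, 1)
Ac = (0, 0, 217/96, 16/27)
Σ b_i: (-4/21)·1 + 625/744·1 + (-16/651)·1 + 3/8·1 = 1 ✓
b·c: 625/744·1/5 + (-16/651)·7/4 + 3/8·1 = 1/2 ✓
b·c²: 625/744·1/25 + (-16/651)·49/16 + 3/8·1 = 1/3 ✓
b·Ac: (-16/651)·217/96 + 3/8·16/27 = 1/6 ✓
b·c³: 625/744·1/125 + (-16/651)·343/64 + 3/8·1 = 1/4 ✓
b·(c∘Ac): (-16/651)·1519/384 + 3/8·16/27 = 1/8 ✓
b·Ac²: (-16/651)·217/480 + 3/8·34/135 = 1/12 ✓
b·A²c: 3/8·1/9 = 1/24 ✓; 4 stages ⇒ order 4.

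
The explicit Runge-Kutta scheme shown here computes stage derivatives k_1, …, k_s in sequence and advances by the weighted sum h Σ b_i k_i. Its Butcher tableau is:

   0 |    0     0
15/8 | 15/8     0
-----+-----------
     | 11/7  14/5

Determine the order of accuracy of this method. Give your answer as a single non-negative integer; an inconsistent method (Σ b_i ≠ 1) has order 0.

b = (11/7, 14/5)
c = (0, 15/8)
Σ b_i: 11/7·1 + 14/5·1 = 153/35 ≠ 1 ⇒ order 0.

0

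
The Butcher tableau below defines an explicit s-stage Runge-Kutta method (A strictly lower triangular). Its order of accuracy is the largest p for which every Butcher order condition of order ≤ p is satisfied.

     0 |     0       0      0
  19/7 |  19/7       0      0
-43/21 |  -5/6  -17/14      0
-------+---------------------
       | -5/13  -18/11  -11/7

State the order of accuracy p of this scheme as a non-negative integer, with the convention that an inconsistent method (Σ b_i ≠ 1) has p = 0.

0

b = (-5/13, -18/11, -11/7)
c = (0, 19/7, -43/21)
Ac = (0, 0, -323/98)
Σ b_i: (-5/13)·1 + (-18/11)·1 + (-11/7)·1 = -3596/1001 ≠ 1 ⇒ order 0.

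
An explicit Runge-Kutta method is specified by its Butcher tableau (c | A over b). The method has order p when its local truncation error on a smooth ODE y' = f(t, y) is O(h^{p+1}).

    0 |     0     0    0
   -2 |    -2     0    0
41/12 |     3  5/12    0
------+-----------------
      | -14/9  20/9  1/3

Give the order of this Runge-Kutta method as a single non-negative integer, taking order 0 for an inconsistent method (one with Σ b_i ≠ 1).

b = (-14/9, 20/9, 1/3)
c = (0, -2, 41/12)
Ac = (0, 0, -5/6)
Σ b_i: (-14/9)·1 + 20/9·1 + 1/3·1 = 1 ✓
b·c: 20/9·(-2) + 1/3·41/12 = -119/36 ≠ 1/2 ⇒ order 1.

1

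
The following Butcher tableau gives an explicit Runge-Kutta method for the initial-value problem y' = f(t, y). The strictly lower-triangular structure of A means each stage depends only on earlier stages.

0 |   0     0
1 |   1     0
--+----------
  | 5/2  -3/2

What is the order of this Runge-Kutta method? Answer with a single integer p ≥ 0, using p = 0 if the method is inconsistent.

1

b = (5/2, -3/2)
c = (0, 1)
Σ b_i: 5/2·1 + (-3/2)·1 = 1 ✓
b·c: (-3/2)·1 = -3/2 ≠ 1/2 ⇒ order 1.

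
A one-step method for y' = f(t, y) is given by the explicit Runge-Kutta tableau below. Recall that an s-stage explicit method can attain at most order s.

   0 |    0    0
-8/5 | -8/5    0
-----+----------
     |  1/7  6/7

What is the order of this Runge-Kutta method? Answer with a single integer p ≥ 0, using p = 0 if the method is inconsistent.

b = (1/7, 6/7)
c = (0, -8/5)
Σ b_i: 1/7·1 + 6/7·1 = 1 ✓
b·c: 6/7·(-8/5) = -48/35 ≠ 1/2 ⇒ order 1.

1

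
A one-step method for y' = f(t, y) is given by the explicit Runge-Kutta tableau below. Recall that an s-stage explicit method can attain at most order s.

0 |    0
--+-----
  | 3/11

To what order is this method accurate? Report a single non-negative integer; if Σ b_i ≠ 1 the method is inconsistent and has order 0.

0

b = (3/11)
c = (0)
Σ b_i: 3/11·1 = 3/11 ≠ 1 ⇒ order 0.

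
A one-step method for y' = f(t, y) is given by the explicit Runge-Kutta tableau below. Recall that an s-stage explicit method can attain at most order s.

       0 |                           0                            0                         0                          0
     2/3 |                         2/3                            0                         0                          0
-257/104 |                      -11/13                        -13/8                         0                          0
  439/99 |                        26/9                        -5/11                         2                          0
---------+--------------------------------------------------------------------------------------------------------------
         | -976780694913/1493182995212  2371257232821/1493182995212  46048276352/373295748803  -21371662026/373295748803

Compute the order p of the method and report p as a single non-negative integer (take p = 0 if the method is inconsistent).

3

b = (-976780694913/1493182995212, 2371257232821/1493182995212, 46048276352/373295748803, -21371662026/373295748803)
c = (0, 2/3, -257/104, 439/99)
Ac = (0, 0, -13/12, -9001/1716)
Σ b_i: (-976780694913/1493182995212)·1 + 2371257232821/1493182995212·1 + 46048276352/373295748803·1 + (-21371662026/373295748803)·1 = 1 ✓
b·c: 2371257232821/1493182995212·2/3 + 46048276352/373295748803·(-257/104) + (-21371662026/373295748803)·439/99 = 1/2 ✓
b·c²: 2371257232821/1493182995212·4/9 + 46048276352/373295748803·66049/10816 + (-21371662026/373295748803)·192721/9801 = 1/3 ✓
b·Ac: 46048276352/373295748803·(-13/12) + (-21371662026/373295748803)·(-9001/1716) = 1/6 ✓
b·c³: 2371257232821/1493182995212·8/27 + 46048276352/373295748803·(-16974593/1124864) + (-21371662026/373295748803)·84604519/970299 = -257334039457697/40315940870724 ≠ 1/4 ⇒ order 3.
b·(c∘Ac): 46048276352/373295748803·257/96 + (-21371662026/373295748803)·(-3951439/169884) = 3722232159055/2239774492818 ≠ 1/8
b·Ac²: 46048276352/373295748803·(-13/18) + (-21371662026/373295748803)·6430691/535392 = -542797670486785/698809641759216 ≠ 1/12
b·A²c: (-21371662026/373295748803)·(-13/6) = 46305267723/373295748803 ≠ 1/24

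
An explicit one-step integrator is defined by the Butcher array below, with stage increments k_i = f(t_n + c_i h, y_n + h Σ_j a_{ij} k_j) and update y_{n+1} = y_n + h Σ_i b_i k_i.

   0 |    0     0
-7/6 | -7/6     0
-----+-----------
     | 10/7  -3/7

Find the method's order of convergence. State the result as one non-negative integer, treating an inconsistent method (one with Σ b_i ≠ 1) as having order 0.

b = (10/7, -3/7)
c = (0, -7/6)
Σ b_i: 10/7·1 + (-3/7)·1 = 1 ✓
b·c: (-3/7)·(-7/6) = 1/2 ✓; 2 stages ⇒ order 2.

2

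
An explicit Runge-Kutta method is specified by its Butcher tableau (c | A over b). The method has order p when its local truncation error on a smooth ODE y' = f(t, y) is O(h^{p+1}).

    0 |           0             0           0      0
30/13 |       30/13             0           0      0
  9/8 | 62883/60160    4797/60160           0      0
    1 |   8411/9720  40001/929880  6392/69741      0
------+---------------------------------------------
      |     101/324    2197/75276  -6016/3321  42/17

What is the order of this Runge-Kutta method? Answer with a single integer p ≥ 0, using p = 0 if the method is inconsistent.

4

b = (101/324, 2197/75276, -6016/3321, 42/17)
c = (0, 30/13, 9/8, 1)
Ac = (0, 0, 1107/6016, 17/84)
Σ b_i: 101/324·1 + 2197/75276·1 + (-6016/3321)·1 + 42/17·1 = 1 ✓
b·c: 2197/75276·30/13 + (-6016/3321)·9/8 + 42/17·1 = 1/2 ✓
b·c²: 2197/75276·900/169 + (-6016/3321)·81/64 + 42/17·1 = 1/3 ✓
b·Ac: (-6016/3321)·1107/6016 + 42/17·17/84 = 1/6 ✓
b·c³: 2197/75276·27000/2197 + (-6016/3321)·729/512 + 42/17·1 = 1/4 ✓
b·(c∘Ac): (-6016/3321)·9963/48128 + 42/17·17/84 = 1/8 ✓
b·Ac²: (-6016/3321)·16605/39104 + 42/17·323/936 = 1/12 ✓
b·A²c: 42/17·17/1008 = 1/24 ✓; 4 stages ⇒ order 4.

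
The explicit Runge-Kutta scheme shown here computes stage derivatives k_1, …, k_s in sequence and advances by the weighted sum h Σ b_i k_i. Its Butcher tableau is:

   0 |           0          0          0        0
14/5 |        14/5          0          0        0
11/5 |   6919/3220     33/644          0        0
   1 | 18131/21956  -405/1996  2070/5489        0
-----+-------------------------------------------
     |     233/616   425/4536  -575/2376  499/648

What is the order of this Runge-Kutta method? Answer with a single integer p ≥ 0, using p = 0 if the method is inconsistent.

b = (233/616, 425/4536, -575/2376, 499/648)
c = (0, 14/5, 11/5, 1)
Ac = (0, 0, 33/230, 261/998)
Σ b_i: 233/616·1 + 425/4536·1 + (-575/2376)·1 + 499/648·1 = 1 ✓
b·c: 425/4536·14/5 + (-575/2376)·11/5 + 499/648·1 = 1/2 ✓
b·c²: 425/4536·196/25 + (-575/2376)·121/25 + 499/648·1 = 1/3 ✓
b·Ac: (-575/2376)·33/230 + 499/648·261/998 = 1/6 ✓
b·c³: 425/4536·2744/125 + (-575/2376)·1331/125 + 499/648·1 = 1/4 ✓
b·(c∘Ac): (-575/2376)·363/1150 + 499/648·261/998 = 1/8 ✓
b·Ac²: (-575/2376)·231/575 + 499/648·117/499 = 1/12 ✓
b·A²c: 499/648·27/499 = 1/24 ✓; 4 stages ⇒ order 4.

4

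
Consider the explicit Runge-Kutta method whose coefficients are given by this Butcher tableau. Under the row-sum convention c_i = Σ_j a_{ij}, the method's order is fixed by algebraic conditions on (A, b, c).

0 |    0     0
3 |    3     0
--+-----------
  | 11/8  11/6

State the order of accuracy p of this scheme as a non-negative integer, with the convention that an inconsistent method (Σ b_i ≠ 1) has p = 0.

b = (11/8, 11/6)
c = (0, 3)
Σ b_i: 11/8·1 + 11/6·1 = 77/24 ≠ 1 ⇒ order 0.

0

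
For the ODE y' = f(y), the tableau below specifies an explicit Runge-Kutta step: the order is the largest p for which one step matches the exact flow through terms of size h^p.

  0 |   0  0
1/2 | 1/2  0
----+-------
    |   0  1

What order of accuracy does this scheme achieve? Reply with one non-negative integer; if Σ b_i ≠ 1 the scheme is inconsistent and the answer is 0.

2

b = (0, 1)
c = (0, 1/2)
Σ b_i: 1·1 = 1 ✓
b·c: 1·1/2 = 1/2 ✓; 2 stages ⇒ order 2.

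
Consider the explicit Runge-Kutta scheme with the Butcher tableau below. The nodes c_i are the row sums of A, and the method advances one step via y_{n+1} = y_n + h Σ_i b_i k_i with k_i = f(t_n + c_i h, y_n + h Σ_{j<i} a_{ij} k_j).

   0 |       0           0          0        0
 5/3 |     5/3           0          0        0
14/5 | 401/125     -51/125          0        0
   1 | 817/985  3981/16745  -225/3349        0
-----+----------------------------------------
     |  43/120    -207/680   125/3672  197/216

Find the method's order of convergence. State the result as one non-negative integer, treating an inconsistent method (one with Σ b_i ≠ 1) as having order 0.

4

b = (43/120, -207/680, 125/3672, 197/216)
c = (0, 5/3, 14/5, 1)
Ac = (0, 0, -17/25, 41/197)
Σ b_i: 43/120·1 + (-207/680)·1 + 125/3672·1 + 197/216·1 = 1 ✓
b·c: (-207/680)·5/3 + 125/3672·14/5 + 197/216·1 = 1/2 ✓
b·c²: (-207/680)·25/9 + 125/3672·196/25 + 197/216·1 = 1/3 ✓
b·Ac: 125/3672·(-17/25) + 197/216·41/197 = 1/6 ✓
b·c³: (-207/680)·125/27 + 125/3672·2744/125 + 197/216·1 = 1/4 ✓
b·(c∘Ac): 125/3672·(-238/125) + 197/216·41/197 = 1/8 ✓
b·Ac²: 125/3672·(-17/15) + 197/216·79/591 = 1/12 ✓
b·A²c: 197/216·9/197 = 1/24 ✓; 4 stages ⇒ order 4.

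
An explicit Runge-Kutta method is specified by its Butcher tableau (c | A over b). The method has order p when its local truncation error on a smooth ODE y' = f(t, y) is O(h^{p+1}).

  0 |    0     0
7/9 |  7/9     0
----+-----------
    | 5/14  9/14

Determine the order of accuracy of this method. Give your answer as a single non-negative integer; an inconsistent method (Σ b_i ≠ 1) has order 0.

b = (5/14, 9/14)
c = (0, 7/9)
Σ b_i: 5/14·1 + 9/14·1 = 1 ✓
b·c: 9/14·7/9 = 1/2 ✓; 2 stages ⇒ order 2.

2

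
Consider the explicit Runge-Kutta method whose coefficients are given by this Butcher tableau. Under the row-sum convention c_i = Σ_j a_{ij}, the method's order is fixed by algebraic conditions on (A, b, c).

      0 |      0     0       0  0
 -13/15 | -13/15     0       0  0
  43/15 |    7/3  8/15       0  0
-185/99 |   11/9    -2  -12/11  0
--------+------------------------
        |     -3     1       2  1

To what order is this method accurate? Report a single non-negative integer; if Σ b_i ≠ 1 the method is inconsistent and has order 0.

b = (-3, 1, 2, 1)
c = (0, -13/15, 43/15, -185/99)
Ac = (0, 0, -104/225, -46/33)
Σ b_i: (-3)·1 + 1·1 + 2·1 + 1·1 = 1 ✓
b·c: 1·(-13/15) + 2·43/15 + 1·(-185/99) = 1484/495 ≠ 1/2 ⇒ order 1.

1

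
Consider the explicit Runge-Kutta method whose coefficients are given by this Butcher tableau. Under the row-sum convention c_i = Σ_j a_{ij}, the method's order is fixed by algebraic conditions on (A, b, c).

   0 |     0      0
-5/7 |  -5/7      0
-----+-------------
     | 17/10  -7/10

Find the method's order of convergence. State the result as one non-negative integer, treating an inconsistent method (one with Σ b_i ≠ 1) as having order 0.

b = (17/10, -7/10)
c = (0, -5/7)
Σ b_i: 17/10·1 + (-7/10)·1 = 1 ✓
b·c: (-7/10)·(-5/7) = 1/2 ✓; 2 stages ⇒ order 2.

2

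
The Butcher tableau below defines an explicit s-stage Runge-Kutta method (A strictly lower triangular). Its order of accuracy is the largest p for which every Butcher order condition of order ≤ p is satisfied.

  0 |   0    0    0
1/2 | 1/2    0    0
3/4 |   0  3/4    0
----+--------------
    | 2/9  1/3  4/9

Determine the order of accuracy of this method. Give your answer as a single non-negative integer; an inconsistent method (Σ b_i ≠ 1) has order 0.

3

b = (2/9, 1/3, 4/9)
c = (0, 1/2, 3/4)
Ac = (0, 0, 3/8)
Σ b_i: 2/9·1 + 1/3·1 + 4/9·1 = 1 ✓
b·c: 1/3·1/2 + 4/9·3/4 = 1/2 ✓
b·c²: 1/3·1/4 + 4/9·9/16 = 1/3 ✓
b·Ac: 4/9·3/8 = 1/6 ✓; 3 stages ⇒ order 3.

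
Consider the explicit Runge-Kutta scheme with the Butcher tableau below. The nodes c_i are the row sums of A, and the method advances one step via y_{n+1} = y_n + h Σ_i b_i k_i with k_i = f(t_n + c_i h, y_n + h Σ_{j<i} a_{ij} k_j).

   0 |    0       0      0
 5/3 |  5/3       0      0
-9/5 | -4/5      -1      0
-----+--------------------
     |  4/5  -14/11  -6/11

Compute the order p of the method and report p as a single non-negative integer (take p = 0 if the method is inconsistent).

b = (4/5, -14/11, -6/11)
c = (0, 5/3, -9/5)
Ac = (0, 0, -5/3)
Σ b_i: 4/5·1 + (-14/11)·1 + (-6/11)·1 = -56/55 ≠ 1 ⇒ order 0.

0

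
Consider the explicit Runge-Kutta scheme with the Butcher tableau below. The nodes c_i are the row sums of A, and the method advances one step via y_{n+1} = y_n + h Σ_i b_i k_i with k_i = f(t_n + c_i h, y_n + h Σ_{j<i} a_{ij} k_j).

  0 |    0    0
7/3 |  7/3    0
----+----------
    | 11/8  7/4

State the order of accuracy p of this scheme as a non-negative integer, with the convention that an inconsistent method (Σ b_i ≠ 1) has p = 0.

0

b = (11/8, 7/4)
c = (0, 7/3)
Σ b_i: 11/8·1 + 7/4·1 = 25/8 ≠ 1 ⇒ order 0.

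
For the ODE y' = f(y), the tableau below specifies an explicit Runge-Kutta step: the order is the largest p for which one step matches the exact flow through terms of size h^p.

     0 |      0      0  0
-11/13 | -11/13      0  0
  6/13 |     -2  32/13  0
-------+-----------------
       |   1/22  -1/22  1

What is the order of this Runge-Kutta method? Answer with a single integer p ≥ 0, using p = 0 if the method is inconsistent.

b = (1/22, -1/22, 1)
c = (0, -11/13, 6/13)
Ac = (0, 0, -352/169)
Σ b_i: 1/22·1 + (-1/22)·1 + 1·1 = 1 ✓
b·c: (-1/22)·(-11/13) + 1·6/13 = 1/2 ✓
b·c²: (-1/22)·121/169 + 1·36/169 = 61/338 ≠ 1/3 ⇒ order 2.
b·Ac: 1·(-352/169) = -352/169 ≠ 1/6

2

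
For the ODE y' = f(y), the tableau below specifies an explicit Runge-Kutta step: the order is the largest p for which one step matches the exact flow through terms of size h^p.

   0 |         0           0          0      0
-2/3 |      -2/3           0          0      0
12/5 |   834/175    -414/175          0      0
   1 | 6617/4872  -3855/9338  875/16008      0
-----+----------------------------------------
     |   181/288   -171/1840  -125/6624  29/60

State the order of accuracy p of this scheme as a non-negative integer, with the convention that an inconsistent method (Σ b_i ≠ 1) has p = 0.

b = (181/288, -171/1840, -125/6624, 29/60)
c = (0, -2/3, 12/5, 1)
Ac = (0, 0, 276/175, 165/406)
Σ b_i: 181/288·1 + (-171/1840)·1 + (-125/6624)·1 + 29/60·1 = 1 ✓
b·c: (-171/1840)·(-2/3) + (-125/6624)·12/5 + 29/60·1 = 1/2 ✓
b·c²: (-171/1840)·4/9 + (-125/6624)·144/25 + 29/60·1 = 1/3 ✓
b·Ac: (-125/6624)·276/175 + 29/60·165/406 = 1/6 ✓
b·c³: (-171/1840)·(-8/27) + (-125/6624)·1728/125 + 29/60·1 = 1/4 ✓
b·(c∘Ac): (-125/6624)·3312/875 + 29/60·165/406 = 1/8 ✓
b·Ac²: (-125/6624)·(-184/175) + 29/60·80/609 = 1/12 ✓
b·A²c: 29/60·5/58 = 1/24 ✓; 4 stages ⇒ order 4.

4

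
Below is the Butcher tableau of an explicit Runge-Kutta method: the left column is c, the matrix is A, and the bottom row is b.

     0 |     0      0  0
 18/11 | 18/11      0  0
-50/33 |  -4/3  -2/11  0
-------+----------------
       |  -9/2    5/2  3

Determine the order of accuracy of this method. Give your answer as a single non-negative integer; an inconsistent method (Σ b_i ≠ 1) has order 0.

b = (-9/2, 5/2, 3)
c = (0, 18/11, -50/33)
Ac = (0, 0, -36/121)
Σ b_i: (-9/2)·1 + 5/2·1 + 3·1 = 1 ✓
b·c: 5/2·18/11 + 3·(-50/33) = -5/11 ≠ 1/2 ⇒ order 1.

1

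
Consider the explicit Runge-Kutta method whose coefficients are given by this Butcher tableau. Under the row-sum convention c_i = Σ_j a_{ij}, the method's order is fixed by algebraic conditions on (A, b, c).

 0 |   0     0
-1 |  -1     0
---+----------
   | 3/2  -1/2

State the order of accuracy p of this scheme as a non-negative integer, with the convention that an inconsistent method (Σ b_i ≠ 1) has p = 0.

2

b = (3/2, -1/2)
c = (0, -1)
Σ b_i: 3/2·1 + (-1/2)·1 = 1 ✓
b·c: (-1/2)·(-1) = 1/2 ✓; 2 stages ⇒ order 2.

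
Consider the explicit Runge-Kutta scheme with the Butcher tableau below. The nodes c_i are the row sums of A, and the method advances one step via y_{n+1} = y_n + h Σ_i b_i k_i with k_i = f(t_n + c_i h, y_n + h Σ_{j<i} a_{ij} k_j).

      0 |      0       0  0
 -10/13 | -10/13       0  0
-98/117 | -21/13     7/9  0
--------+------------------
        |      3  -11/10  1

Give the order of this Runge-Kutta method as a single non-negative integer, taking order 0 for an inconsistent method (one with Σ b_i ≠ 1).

b = (3, -11/10, 1)
c = (0, -10/13, -98/117)
Ac = (0, 0, -70/117)
Σ b_i: 3·1 + (-11/10)·1 + 1·1 = 29/10 ≠ 1 ⇒ order 0.

0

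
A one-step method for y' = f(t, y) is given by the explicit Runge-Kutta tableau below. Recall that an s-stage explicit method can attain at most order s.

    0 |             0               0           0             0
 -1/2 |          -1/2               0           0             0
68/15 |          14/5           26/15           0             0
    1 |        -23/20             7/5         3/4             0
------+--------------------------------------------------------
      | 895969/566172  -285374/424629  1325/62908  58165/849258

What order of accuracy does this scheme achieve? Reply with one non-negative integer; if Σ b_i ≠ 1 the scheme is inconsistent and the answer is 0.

3

b = (895969/566172, -285374/424629, 1325/62908, 58165/849258)
c = (0, -1/2, 68/15, 1)
Ac = (0, 0, -13/15, 27/10)
Σ b_i: 895969/566172·1 + (-285374/424629)·1 + 1325/62908·1 + 58165/849258·1 = 1 ✓
b·c: (-285374/424629)·(-1/2) + 1325/62908·68/15 + 58165/849258·1 = 1/2 ✓
b·c²: (-285374/424629)·1/4 + 1325/62908·4624/225 + 58165/849258·1 = 1/3 ✓
b·Ac: 1325/62908·(-13/15) + 58165/849258·27/10 = 1/6 ✓
b·c³: (-285374/424629)·(-1/8) + 1325/62908·314432/3375 + 58165/849258·1 = 17959981/8492580 ≠ 1/4 ⇒ order 3.
b·(c∘Ac): 1325/62908·(-884/225) + 58165/849258·27/10 = 57845/566172 ≠ 1/8
b·Ac²: 1325/62908·13/30 + 58165/849258·4729/300 = 13869383/12738870 ≠ 1/12
b·A²c: 58165/849258·(-13/20) = -151229/3397032 ≠ 1/24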